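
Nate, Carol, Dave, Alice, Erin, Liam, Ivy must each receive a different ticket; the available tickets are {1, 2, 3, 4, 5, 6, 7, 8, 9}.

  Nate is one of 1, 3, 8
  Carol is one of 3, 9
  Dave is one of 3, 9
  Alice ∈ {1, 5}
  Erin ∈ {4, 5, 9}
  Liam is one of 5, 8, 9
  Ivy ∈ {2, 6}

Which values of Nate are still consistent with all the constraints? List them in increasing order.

The 2 variables Carol and Dave are confined to {3, 9}, which locks those values in; drop them from Nate, Erin, Liam.
Nate, Alice, Liam between them cover only {1, 5, 8} — a naked triple. Remove those values from Erin.
That leaves Erin = 4.
No further eliminations apply; Nate can still be any of 1, 8.

1, 8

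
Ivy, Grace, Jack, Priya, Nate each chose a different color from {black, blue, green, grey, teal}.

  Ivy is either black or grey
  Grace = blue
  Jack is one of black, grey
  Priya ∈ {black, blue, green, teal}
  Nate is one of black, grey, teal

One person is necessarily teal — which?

Nate

Grace's domain is down to {blue}, so Grace = blue. So Priya can't be blue.
The 4 still-open variables together cover exactly {black, green, grey, teal} — 4 values for 4 variables — and green appears only in Priya's list, so Priya = green.
Among the 3 still-open variables, teal fits only Nate (and all 3 values in {black, grey, teal} must be used), so Nate = teal.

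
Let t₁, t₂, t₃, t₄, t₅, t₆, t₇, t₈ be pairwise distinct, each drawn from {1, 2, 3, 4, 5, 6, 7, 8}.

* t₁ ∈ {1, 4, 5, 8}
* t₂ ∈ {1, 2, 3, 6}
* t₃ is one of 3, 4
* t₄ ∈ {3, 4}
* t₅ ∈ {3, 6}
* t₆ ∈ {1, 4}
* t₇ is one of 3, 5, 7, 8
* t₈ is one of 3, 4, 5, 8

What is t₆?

1

Among the 8 variables, 2 fits only t₂ (and all 8 values in {1, 2, 3, 4, 5, 6, 7, 8} must be used), so t₂ = 2.
The 7 still-open variables draw from only 7 values {1, 3, 4, 5, 6, 7, 8}, so each is used; only t₅ can be 6, hence t₅ = 6.
The 6 still-open variables draw from only 6 values {1, 3, 4, 5, 7, 8}, so each is used; only t₇ can be 7, hence t₇ = 7.
The 2 variables t₃ and t₄ are confined to {3, 4}, which locks those values in; drop them from t₁, t₆, t₈.
So t₆ = 1.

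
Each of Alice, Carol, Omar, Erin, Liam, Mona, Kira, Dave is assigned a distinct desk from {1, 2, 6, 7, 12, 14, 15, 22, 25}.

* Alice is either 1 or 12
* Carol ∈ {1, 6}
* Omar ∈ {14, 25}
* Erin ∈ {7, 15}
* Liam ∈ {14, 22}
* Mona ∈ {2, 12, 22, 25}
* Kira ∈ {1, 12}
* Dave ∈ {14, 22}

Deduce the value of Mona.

Alice and Kira share exactly the 2 values {1, 12}; by pigeonhole those values go to them, so strike 1, 12 from Carol, Mona.
That leaves Carol = 6.
The 2 variables Liam and Dave are confined to {14, 22}, which locks those values in; drop them from Omar, Mona.
Omar has just one choice, so Omar = 25. So Mona can't be 25.
So Mona = 2.

2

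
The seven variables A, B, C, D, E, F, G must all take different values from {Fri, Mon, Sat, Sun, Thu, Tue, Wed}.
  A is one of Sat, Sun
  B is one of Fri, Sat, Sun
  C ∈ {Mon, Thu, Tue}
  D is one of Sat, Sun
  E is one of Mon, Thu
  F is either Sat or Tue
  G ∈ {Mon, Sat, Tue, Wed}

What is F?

Among the 7 variables, Fri fits only B (and all 7 values in {Fri, Mon, Sat, Sun, Thu, Tue, Wed} must be used), so B = Fri.
The 6 still-open variables draw from only 6 values {Mon, Sat, Sun, Thu, Tue, Wed}, so each is used; only G can be Wed, hence G = Wed.
A and D share exactly the 2 values {Sat, Sun}; by pigeonhole those values go to them, so strike Sat, Sun from F.
So F = Tue.

Tue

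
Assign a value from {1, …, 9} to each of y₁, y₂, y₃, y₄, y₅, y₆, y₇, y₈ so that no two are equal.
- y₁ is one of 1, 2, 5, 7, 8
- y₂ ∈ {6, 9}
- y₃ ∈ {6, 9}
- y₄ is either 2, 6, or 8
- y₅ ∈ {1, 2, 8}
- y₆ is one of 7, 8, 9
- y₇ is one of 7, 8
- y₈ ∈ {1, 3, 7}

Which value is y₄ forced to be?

The 8 variables draw from only 8 values {1, 2, 3, 5, 6, 7, 8, 9}, so each is used; only y₈ can be 3, hence y₈ = 3.
The 7 still-open variables draw from only 7 values {1, 2, 5, 6, 7, 8, 9}, so each is used; only y₁ can be 5, hence y₁ = 5.
Among the 6 still-open variables, 1 fits only y₅ (and all 6 values in {1, 2, 6, 7, 8, 9} must be used), so y₅ = 1.
The 5 still-open variables draw from only 5 values {2, 6, 7, 8, 9}, so each is used; only y₄ can be 2, hence y₄ = 2.

2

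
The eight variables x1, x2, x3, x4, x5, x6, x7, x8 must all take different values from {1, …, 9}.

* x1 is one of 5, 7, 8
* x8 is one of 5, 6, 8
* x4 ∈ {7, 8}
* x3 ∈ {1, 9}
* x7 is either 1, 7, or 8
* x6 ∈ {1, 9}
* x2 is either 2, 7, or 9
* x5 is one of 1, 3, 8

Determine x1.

Among the 8 variables, 2 fits only x2 (and all 8 values in {1, 2, 3, 5, 6, 7, 8, 9} must be used), so x2 = 2.
Among the 7 still-open variables, 3 fits only x5 (and all 7 values in {1, 3, 5, 6, 7, 8, 9} must be used), so x5 = 3.
Among the 6 still-open variables, 6 fits only x8 (and all 6 values in {1, 5, 6, 7, 8, 9} must be used), so x8 = 6.
The 5 still-open variables draw from only 5 values {1, 5, 7, 8, 9}, so each is used; only x1 can be 5, hence x1 = 5.

5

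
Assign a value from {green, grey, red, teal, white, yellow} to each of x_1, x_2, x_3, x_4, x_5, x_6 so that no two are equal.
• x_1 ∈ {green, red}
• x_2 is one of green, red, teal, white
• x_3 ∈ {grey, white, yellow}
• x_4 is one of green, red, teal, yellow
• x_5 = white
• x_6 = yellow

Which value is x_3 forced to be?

x_5 must be white (only option left). Eliminate white elsewhere: x_2, x_3.
x_6's domain is down to {yellow}, so x_6 = yellow. Remove yellow from x_3, x_4.
So x_3 = grey.

grey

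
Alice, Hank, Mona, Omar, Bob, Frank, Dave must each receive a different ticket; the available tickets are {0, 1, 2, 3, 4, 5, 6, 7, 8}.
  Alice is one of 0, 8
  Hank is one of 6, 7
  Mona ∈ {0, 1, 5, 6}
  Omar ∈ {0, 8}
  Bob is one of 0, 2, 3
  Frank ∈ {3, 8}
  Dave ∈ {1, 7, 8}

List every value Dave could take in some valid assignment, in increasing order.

Alice and Omar share exactly the 2 values {0, 8}; by pigeonhole those values go to them, so strike 0, 8 from Mona, Bob, Frank, Dave.
Frank's domain is down to {3}, so Frank = 3. Strike 3 from Bob.
Bob's domain is down to {2}, so Bob = 2.
No further eliminations apply; Dave can still be any of 1, 7.

1, 7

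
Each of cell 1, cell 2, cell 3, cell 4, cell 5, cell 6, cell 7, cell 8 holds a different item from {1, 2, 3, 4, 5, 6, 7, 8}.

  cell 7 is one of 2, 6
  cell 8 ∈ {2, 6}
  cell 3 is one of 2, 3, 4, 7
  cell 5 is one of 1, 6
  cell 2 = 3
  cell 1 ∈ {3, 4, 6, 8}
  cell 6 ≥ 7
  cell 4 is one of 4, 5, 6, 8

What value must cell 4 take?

5

cell 2 has just one choice, so cell 2 = 3. Eliminate 3 elsewhere: cell 1, cell 3.
The 7 still-open variables draw from only 7 values {1, 2, 4, 5, 6, 7, 8}, so each is used; only cell 5 can be 1, hence cell 5 = 1.
The 6 still-open variables draw from only 6 values {2, 4, 5, 6, 7, 8}, so each is used; only cell 4 can be 5, hence cell 4 = 5.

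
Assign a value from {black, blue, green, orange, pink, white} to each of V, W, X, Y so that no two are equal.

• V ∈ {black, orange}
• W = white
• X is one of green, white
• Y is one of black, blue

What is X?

W has just one choice, so W = white. So X can't be white.
So X = green.

green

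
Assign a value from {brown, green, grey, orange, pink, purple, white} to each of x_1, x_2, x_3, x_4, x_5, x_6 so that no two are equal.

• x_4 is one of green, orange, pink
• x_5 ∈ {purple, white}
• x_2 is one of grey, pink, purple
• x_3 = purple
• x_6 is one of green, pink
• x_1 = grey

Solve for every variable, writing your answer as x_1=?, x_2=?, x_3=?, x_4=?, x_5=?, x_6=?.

x_1 must be grey (only option left). Strike grey from x_2.
That leaves x_3 = purple. So x_2, x_5 can't be purple.
x_5 must be white (only option left).
That leaves x_2 = pink. Eliminate pink elsewhere: x_4, x_6.
x_6 has just one choice, so x_6 = green. Strike green from x_4.
x_4 must be orange (only option left).

x_1=grey, x_2=pink, x_3=purple, x_4=orange, x_5=white, x_6=green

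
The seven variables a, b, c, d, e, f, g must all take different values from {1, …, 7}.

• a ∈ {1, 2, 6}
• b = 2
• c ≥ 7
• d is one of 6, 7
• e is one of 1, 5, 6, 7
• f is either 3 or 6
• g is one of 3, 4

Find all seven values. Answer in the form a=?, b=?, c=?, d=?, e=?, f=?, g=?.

a=1, b=2, c=7, d=6, e=5, f=3, g=4

b must be 2 (only option left). Remove 2 from a.
c has just one choice, so c = 7. Remove 7 from d, e.
d has just one choice, so d = 6. Strike 6 from a, e, f.
f must be 3 (only option left). Strike 3 from g.
g must be 4 (only option left).
a has just one choice, so a = 1. Eliminate 1 elsewhere: e.
e's domain is down to {5}, so e = 5.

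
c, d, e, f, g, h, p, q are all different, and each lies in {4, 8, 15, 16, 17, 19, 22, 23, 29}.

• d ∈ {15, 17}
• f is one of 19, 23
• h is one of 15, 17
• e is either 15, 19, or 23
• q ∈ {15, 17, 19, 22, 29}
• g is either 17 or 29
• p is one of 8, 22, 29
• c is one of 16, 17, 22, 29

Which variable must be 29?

g

The 8 variables together cover exactly {8, 15, 16, 17, 19, 22, 23, 29} — 8 values for 8 variables — and 8 appears only in p's list, so p = 8.
The 7 still-open variables draw from only 7 values {15, 16, 17, 19, 22, 23, 29}, so each is used; only c can be 16, hence c = 16.
The 6 still-open variables draw from only 6 values {15, 17, 19, 22, 23, 29}, so each is used; only q can be 22, hence q = 22.
Among the 5 still-open variables, 29 fits only g (and all 5 values in {15, 17, 19, 23, 29} must be used), so g = 29.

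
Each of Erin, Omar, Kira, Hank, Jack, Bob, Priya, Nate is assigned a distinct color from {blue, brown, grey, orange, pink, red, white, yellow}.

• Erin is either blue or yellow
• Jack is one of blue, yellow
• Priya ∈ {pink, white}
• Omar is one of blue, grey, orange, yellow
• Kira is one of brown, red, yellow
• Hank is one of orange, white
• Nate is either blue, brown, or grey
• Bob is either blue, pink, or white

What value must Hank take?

orange

The 8 variables together cover exactly {blue, brown, grey, orange, pink, red, white, yellow} — 8 values for 8 variables — and red appears only in Kira's list, so Kira = red.
The 7 still-open variables together cover exactly {blue, brown, grey, orange, pink, white, yellow} — 7 values for 7 variables — and brown appears only in Nate's list, so Nate = brown.
The 6 still-open variables draw from only 6 values {blue, grey, orange, pink, white, yellow}, so each is used; only Omar can be grey, hence Omar = grey.
The 5 still-open variables draw from only 5 values {blue, orange, pink, white, yellow}, so each is used; only Hank can be orange, hence Hank = orange.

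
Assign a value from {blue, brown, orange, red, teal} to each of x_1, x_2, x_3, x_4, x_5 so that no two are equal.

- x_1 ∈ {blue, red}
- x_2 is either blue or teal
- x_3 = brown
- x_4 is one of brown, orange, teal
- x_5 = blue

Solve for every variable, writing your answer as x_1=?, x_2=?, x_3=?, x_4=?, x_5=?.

x_1=red, x_2=teal, x_3=brown, x_4=orange, x_5=blue

x_3's domain is down to {brown}, so x_3 = brown. Strike brown from x_4.
x_5 has just one choice, so x_5 = blue. Eliminate blue elsewhere: x_1, x_2.
x_1 must be red (only option left).
x_2 must be teal (only option left). Eliminate teal elsewhere: x_4.
That leaves x_4 = orange.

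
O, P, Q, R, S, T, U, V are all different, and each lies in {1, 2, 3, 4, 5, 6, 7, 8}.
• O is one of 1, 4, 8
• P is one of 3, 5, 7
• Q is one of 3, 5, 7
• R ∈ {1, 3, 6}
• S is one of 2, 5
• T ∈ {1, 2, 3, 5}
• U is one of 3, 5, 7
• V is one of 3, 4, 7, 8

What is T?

1

The 8 variables together cover exactly {1, 2, 3, 4, 5, 6, 7, 8} — 8 values for 8 variables — and 6 appears only in R's list, so R = 6.
P, Q, U share exactly the 3 values {3, 5, 7}; by pigeonhole those values go to them, so strike 3, 5, 7 from S, T, V.
That leaves S = 2. Strike 2 from T.
So T = 1.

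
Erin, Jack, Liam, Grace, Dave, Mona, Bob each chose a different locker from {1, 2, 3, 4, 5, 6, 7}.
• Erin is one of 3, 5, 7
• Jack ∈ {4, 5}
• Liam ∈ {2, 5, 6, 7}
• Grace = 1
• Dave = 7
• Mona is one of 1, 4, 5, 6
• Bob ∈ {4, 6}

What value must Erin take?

Grace has just one choice, so Grace = 1. So Mona can't be 1.
That leaves Dave = 7. Remove 7 from Erin, Liam.
The 5 still-open variables together cover exactly {2, 3, 4, 5, 6} — 5 values for 5 variables — and 2 appears only in Liam's list, so Liam = 2.
Among the 4 still-open variables, 3 fits only Erin (and all 4 values in {3, 4, 5, 6} must be used), so Erin = 3.

3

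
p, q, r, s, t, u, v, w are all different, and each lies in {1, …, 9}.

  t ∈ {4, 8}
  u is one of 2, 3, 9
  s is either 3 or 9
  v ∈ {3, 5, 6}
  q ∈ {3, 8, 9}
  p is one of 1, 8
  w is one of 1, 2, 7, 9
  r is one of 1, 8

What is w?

p and r between them cover only {1, 8} — a naked pair. Remove those values from q, t, w.
That leaves t = 4.
The 2 variables q and s are confined to {3, 9}, which locks those values in; drop them from u, v, w.
u must be 2 (only option left). Eliminate 2 elsewhere: w.
So w = 7.

7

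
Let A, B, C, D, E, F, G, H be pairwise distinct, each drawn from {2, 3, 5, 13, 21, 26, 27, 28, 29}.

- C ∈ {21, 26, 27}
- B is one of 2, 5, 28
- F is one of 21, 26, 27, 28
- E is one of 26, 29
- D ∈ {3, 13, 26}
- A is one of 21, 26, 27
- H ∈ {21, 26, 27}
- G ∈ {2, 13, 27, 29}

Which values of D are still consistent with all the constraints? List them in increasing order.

The 3 variables A, C, H are confined to {21, 26, 27}, which locks those values in; drop them from D, E, F, G.
E must be 29 (only option left). Strike 29 from G.
F must be 28 (only option left). Strike 28 from B.
No further eliminations apply; D can still be any of 3, 13.

3, 13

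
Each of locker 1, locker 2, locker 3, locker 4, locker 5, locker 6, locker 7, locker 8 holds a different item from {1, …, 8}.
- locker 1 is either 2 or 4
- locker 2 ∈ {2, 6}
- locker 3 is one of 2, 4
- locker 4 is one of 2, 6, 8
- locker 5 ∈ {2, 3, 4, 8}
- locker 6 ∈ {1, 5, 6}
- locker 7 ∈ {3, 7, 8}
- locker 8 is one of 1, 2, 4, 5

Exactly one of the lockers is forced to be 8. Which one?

locker 4

The 8 variables draw from only 8 values {1, 2, 3, 4, 5, 6, 7, 8}, so each is used; only locker 7 can be 7, hence locker 7 = 7.
The 7 still-open variables together cover exactly {1, 2, 3, 4, 5, 6, 8} — 7 values for 7 variables — and 3 appears only in locker 5's list, so locker 5 = 3.
Among the 6 still-open variables, 8 fits only locker 4 (and all 6 values in {1, 2, 4, 5, 6, 8} must be used), so locker 4 = 8.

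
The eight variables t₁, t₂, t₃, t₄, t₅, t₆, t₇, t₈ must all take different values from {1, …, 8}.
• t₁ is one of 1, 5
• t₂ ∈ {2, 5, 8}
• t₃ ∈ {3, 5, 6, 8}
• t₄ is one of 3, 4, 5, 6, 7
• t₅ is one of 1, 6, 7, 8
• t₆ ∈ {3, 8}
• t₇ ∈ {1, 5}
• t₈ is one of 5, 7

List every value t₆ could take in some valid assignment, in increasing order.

The 8 variables together cover exactly {1, 2, 3, 4, 5, 6, 7, 8} — 8 values for 8 variables — and 2 appears only in t₂'s list, so t₂ = 2.
Among the 7 still-open variables, 4 fits only t₄ (and all 7 values in {1, 3, 4, 5, 6, 7, 8} must be used), so t₄ = 4.
t₁ and t₇ share exactly the 2 values {1, 5}; by pigeonhole those values go to them, so strike 1, 5 from t₃, t₅, t₈.
t₈ must be 7 (only option left). Remove 7 from t₅.
No further eliminations apply; t₆ can still be any of 3, 8.

3, 8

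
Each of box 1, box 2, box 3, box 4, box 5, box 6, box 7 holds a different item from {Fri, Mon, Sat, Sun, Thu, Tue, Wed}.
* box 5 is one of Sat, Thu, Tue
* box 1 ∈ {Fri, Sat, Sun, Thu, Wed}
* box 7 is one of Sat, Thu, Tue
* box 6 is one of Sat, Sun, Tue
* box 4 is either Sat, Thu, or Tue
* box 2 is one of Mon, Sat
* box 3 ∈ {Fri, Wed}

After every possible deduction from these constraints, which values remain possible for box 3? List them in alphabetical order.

Among the 7 variables, Mon fits only box 2 (and all 7 values in {Fri, Mon, Sat, Sun, Thu, Tue, Wed} must be used), so box 2 = Mon.
The 3 variables box 4, box 5, box 7 are confined to {Sat, Thu, Tue}, which locks those values in; drop them from box 1, box 6.
box 6's domain is down to {Sun}, so box 6 = Sun. So box 1 can't be Sun.
No further eliminations apply; box 3 can still be any of Fri, Wed.

Fri, Wed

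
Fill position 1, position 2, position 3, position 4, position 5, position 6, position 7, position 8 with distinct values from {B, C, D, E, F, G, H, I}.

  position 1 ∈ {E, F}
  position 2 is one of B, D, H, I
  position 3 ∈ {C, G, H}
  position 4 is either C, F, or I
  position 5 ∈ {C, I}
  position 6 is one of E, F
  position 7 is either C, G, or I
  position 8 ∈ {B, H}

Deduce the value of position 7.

The 8 variables draw from only 8 values {B, C, D, E, F, G, H, I}, so each is used; only position 2 can be D, hence position 2 = D.
Among the 7 still-open variables, B fits only position 8 (and all 7 values in {B, C, E, F, G, H, I} must be used), so position 8 = B.
Among the 6 still-open variables, H fits only position 3 (and all 6 values in {C, E, F, G, H, I} must be used), so position 3 = H.
The 5 still-open variables together cover exactly {C, E, F, G, I} — 5 values for 5 variables — and G appears only in position 7's list, so position 7 = G.

G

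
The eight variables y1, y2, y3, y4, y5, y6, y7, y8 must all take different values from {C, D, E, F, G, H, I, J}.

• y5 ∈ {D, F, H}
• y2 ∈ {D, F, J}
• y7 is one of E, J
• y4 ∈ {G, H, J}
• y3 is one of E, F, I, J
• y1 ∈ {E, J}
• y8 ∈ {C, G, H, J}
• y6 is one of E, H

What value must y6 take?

The 8 variables draw from only 8 values {C, D, E, F, G, H, I, J}, so each is used; only y8 can be C, hence y8 = C.
Among the 7 still-open variables, G fits only y4 (and all 7 values in {D, E, F, G, H, I, J} must be used), so y4 = G.
The 6 still-open variables draw from only 6 values {D, E, F, H, I, J}, so each is used; only y3 can be I, hence y3 = I.
y1 and y7 between them cover only {E, J} — a naked pair. Remove those values from y2, y6.
So y6 = H.

H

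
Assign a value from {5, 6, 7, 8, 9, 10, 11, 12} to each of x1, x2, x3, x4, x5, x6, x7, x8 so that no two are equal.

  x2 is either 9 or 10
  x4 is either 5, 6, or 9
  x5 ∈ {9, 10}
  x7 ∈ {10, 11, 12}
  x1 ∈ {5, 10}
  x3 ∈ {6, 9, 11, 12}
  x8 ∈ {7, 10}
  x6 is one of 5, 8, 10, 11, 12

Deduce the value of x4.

6

The 8 variables together cover exactly {5, 6, 7, 8, 9, 10, 11, 12} — 8 values for 8 variables — and 7 appears only in x8's list, so x8 = 7.
Among the 7 still-open variables, 8 fits only x6 (and all 7 values in {5, 6, 8, 9, 10, 11, 12} must be used), so x6 = 8.
The 2 variables x2 and x5 are confined to {9, 10}, which locks those values in; drop them from x1, x3, x4, x7.
x1 must be 5 (only option left). Strike 5 from x4.
So x4 = 6.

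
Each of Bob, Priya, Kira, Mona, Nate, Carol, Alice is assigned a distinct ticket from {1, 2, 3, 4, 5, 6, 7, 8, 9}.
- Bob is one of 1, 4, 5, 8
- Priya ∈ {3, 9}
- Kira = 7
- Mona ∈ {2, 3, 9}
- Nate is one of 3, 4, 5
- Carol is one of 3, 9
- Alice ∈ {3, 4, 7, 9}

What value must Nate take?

5

Kira's domain is down to {7}, so Kira = 7. Strike 7 from Alice.
Priya and Carol between them cover only {3, 9} — a naked pair. Remove those values from Mona, Nate, Alice.
Mona must be 2 (only option left).
Alice must be 4 (only option left). Strike 4 from Bob, Nate.
So Nate = 5.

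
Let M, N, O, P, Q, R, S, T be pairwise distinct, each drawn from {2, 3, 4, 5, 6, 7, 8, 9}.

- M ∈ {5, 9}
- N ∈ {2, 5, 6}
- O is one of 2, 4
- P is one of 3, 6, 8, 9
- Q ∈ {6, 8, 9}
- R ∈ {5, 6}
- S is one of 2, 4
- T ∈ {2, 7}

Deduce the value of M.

9

The 8 variables draw from only 8 values {2, 3, 4, 5, 6, 7, 8, 9}, so each is used; only P can be 3, hence P = 3.
The 7 still-open variables draw from only 7 values {2, 4, 5, 6, 7, 8, 9}, so each is used; only T can be 7, hence T = 7.
The 6 still-open variables draw from only 6 values {2, 4, 5, 6, 8, 9}, so each is used; only Q can be 8, hence Q = 8.
The 5 still-open variables together cover exactly {2, 4, 5, 6, 9} — 5 values for 5 variables — and 9 appears only in M's list, so M = 9.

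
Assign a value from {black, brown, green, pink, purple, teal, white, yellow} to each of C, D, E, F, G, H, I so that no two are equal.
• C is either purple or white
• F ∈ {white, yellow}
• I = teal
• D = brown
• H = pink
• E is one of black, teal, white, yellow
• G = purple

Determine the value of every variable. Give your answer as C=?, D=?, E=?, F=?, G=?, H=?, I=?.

C=white, D=brown, E=black, F=yellow, G=purple, H=pink, I=teal

D has just one choice, so D = brown.
G must be purple (only option left). Strike purple from C.
H must be pink (only option left).
I must be teal (only option left). So E can't be teal.
C's domain is down to {white}, so C = white. So E, F can't be white.
F must be yellow (only option left). Eliminate yellow elsewhere: E.
E's domain is down to {black}, so E = black.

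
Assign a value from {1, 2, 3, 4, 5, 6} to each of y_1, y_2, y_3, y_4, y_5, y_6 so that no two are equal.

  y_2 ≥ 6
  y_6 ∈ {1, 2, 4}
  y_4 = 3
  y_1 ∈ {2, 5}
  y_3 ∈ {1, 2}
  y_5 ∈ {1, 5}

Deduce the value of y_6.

4

y_2 must be 6 (only option left).
y_4's domain is down to {3}, so y_4 = 3.
The 4 still-open variables together cover exactly {1, 2, 4, 5} — 4 values for 4 variables — and 4 appears only in y_6's list, so y_6 = 4.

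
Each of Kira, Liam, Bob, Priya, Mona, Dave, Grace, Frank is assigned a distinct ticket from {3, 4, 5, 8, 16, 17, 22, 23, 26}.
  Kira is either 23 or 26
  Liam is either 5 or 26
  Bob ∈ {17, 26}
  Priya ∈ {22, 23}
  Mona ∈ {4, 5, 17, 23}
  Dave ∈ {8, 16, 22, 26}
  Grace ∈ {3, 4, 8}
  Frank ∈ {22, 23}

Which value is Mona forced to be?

Priya and Frank share exactly the 2 values {22, 23}; by pigeonhole those values go to them, so strike 22, 23 from Kira, Mona, Dave.
Kira must be 26 (only option left). Strike 26 from Liam, Bob, Dave.
Liam has just one choice, so Liam = 5. Strike 5 from Mona.
Bob's domain is down to {17}, so Bob = 17. So Mona can't be 17.
So Mona = 4.

4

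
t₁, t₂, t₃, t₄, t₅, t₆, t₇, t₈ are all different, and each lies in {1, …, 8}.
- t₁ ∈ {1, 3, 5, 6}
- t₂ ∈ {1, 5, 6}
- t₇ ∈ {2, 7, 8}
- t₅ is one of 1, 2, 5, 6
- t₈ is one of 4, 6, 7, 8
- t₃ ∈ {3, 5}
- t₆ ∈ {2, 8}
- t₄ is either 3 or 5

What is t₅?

2

The 8 variables draw from only 8 values {1, 2, 3, 4, 5, 6, 7, 8}, so each is used; only t₈ can be 4, hence t₈ = 4.
The 7 still-open variables draw from only 7 values {1, 2, 3, 5, 6, 7, 8}, so each is used; only t₇ can be 7, hence t₇ = 7.
The 6 still-open variables draw from only 6 values {1, 2, 3, 5, 6, 8}, so each is used; only t₆ can be 8, hence t₆ = 8.
The 5 still-open variables draw from only 5 values {1, 2, 3, 5, 6}, so each is used; only t₅ can be 2, hence t₅ = 2.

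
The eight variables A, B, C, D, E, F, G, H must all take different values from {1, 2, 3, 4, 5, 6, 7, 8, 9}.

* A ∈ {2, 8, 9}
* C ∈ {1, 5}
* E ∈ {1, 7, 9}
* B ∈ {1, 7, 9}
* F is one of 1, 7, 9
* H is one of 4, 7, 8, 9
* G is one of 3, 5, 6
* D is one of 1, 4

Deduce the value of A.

The 3 variables B, E, F are confined to {1, 7, 9}, which locks those values in; drop them from A, C, D, H.
C's domain is down to {5}, so C = 5. Remove 5 from G.
D has just one choice, so D = 4. So H can't be 4.
H's domain is down to {8}, so H = 8. Strike 8 from A.
So A = 2.

2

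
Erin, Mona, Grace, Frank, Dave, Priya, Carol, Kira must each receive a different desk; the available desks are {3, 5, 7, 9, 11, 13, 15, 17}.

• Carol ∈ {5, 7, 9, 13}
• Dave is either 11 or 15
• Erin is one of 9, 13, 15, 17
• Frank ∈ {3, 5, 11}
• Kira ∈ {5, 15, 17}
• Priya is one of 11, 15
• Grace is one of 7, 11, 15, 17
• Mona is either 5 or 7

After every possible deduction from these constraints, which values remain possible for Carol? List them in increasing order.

Among the 8 variables, 3 fits only Frank (and all 8 values in {3, 5, 7, 9, 11, 13, 15, 17} must be used), so Frank = 3.
Dave and Priya share exactly the 2 values {11, 15}; by pigeonhole those values go to them, so strike 11, 15 from Erin, Grace, Kira.
Mona, Grace, Kira between them cover only {5, 7, 17} — a naked triple. Remove those values from Erin, Carol.
No further eliminations apply; Carol can still be any of 9, 13.

9, 13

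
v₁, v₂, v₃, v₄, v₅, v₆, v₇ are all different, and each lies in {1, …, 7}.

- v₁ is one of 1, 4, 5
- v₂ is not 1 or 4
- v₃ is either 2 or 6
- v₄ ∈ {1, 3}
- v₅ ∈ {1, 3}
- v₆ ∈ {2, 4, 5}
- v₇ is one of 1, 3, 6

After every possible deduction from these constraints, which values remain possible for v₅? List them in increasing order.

Among the 7 variables, 7 fits only v₂ (and all 7 values in {1, 2, 3, 4, 5, 6, 7} must be used), so v₂ = 7.
The 2 variables v₄ and v₅ are confined to {1, 3}, which locks those values in; drop them from v₁, v₇.
v₇ must be 6 (only option left). Eliminate 6 elsewhere: v₃.
v₃'s domain is down to {2}, so v₃ = 2. Strike 2 from v₆.
No further eliminations apply; v₅ can still be any of 1, 3.

1, 3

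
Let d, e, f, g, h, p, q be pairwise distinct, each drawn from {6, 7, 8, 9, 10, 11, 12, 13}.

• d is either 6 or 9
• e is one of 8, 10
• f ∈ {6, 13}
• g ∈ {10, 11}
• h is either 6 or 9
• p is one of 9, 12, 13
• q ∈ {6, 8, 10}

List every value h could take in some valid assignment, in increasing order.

Among the 7 variables, 11 fits only g (and all 7 values in {6, 8, 9, 10, 11, 12, 13} must be used), so g = 11.
The 6 still-open variables together cover exactly {6, 8, 9, 10, 12, 13} — 6 values for 6 variables — and 12 appears only in p's list, so p = 12.
The 5 still-open variables together cover exactly {6, 8, 9, 10, 13} — 5 values for 5 variables — and 13 appears only in f's list, so f = 13.
d and h share exactly the 2 values {6, 9}; by pigeonhole those values go to them, so strike 6, 9 from q.
No further eliminations apply; h can still be any of 6, 9.

6, 9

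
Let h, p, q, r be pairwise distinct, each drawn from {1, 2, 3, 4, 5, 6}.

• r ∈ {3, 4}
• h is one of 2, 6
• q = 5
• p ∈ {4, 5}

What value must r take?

q has just one choice, so q = 5. So p can't be 5.
That leaves p = 4. So r can't be 4.
So r = 3.

3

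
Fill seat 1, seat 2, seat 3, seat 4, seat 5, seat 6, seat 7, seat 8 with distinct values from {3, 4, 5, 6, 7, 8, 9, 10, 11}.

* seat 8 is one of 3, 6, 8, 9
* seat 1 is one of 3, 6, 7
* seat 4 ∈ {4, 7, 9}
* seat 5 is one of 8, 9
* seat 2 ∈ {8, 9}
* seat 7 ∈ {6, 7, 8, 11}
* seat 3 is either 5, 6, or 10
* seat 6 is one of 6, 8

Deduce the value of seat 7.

The 2 variables seat 2 and seat 5 are confined to {8, 9}, which locks those values in; drop them from seat 4, seat 6, seat 7, seat 8.
seat 6 must be 6 (only option left). Eliminate 6 elsewhere: seat 1, seat 3, seat 7, seat 8.
seat 8 must be 3 (only option left). Eliminate 3 elsewhere: seat 1.
seat 1 must be 7 (only option left). Remove 7 from seat 4, seat 7.
So seat 7 = 11.

11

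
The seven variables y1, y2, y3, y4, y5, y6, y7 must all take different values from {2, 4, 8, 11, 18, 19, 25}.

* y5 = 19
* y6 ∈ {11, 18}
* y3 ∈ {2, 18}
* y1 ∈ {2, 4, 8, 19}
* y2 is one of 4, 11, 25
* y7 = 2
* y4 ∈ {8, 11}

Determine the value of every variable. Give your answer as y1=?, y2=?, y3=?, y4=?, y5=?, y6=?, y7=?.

y5 must be 19 (only option left). Strike 19 from y1.
That leaves y7 = 2. Strike 2 from y1, y3.
y3's domain is down to {18}, so y3 = 18. Eliminate 18 elsewhere: y6.
y6 must be 11 (only option left). So y2, y4 can't be 11.
y4 must be 8 (only option left). Eliminate 8 elsewhere: y1.
y1's domain is down to {4}, so y1 = 4. Eliminate 4 elsewhere: y2.
y2's domain is down to {25}, so y2 = 25.

y1=4, y2=25, y3=18, y4=8, y5=19, y6=11, y7=2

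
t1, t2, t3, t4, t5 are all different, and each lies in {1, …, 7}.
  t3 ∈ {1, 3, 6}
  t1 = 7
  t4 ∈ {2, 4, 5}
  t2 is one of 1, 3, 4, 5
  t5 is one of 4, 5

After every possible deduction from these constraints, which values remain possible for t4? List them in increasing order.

2, 4, 5

t1 must be 7 (only option left).
No further eliminations apply; t4 can still be any of 2, 4, 5.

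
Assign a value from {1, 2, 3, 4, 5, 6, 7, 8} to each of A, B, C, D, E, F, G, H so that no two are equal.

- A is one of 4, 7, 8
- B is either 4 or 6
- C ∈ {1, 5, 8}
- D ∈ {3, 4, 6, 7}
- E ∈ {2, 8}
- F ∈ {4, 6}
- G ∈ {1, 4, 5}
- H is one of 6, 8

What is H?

The 8 variables together cover exactly {1, 2, 3, 4, 5, 6, 7, 8} — 8 values for 8 variables — and 2 appears only in E's list, so E = 2.
Among the 7 still-open variables, 3 fits only D (and all 7 values in {1, 3, 4, 5, 6, 7, 8} must be used), so D = 3.
Among the 6 still-open variables, 7 fits only A (and all 6 values in {1, 4, 5, 6, 7, 8} must be used), so A = 7.
B and F share exactly the 2 values {4, 6}; by pigeonhole those values go to them, so strike 4, 6 from G, H.
So H = 8.

8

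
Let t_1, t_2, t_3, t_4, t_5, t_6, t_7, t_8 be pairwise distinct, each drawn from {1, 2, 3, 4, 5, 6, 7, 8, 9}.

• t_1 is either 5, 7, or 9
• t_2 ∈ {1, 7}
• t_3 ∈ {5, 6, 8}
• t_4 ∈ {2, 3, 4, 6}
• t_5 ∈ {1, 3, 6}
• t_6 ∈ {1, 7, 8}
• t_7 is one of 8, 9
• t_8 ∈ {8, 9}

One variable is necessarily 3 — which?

The 2 variables t_7 and t_8 are confined to {8, 9}, which locks those values in; drop them from t_1, t_3, t_6.
The 2 variables t_2 and t_6 are confined to {1, 7}, which locks those values in; drop them from t_1, t_5.
t_1 has just one choice, so t_1 = 5. So t_3 can't be 5.
t_3's domain is down to {6}, so t_3 = 6. Remove 6 from t_4, t_5.

t_5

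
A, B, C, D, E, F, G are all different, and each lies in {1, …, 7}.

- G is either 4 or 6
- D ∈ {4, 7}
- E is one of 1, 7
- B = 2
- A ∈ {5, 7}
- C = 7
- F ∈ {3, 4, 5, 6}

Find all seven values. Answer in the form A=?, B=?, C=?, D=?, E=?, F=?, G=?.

A=5, B=2, C=7, D=4, E=1, F=3, G=6

B has just one choice, so B = 2.
C must be 7 (only option left). Eliminate 7 elsewhere: A, D, E.
D must be 4 (only option left). Remove 4 from F, G.
E has just one choice, so E = 1.
G's domain is down to {6}, so G = 6. So F can't be 6.
A must be 5 (only option left). Eliminate 5 elsewhere: F.
F has just one choice, so F = 3.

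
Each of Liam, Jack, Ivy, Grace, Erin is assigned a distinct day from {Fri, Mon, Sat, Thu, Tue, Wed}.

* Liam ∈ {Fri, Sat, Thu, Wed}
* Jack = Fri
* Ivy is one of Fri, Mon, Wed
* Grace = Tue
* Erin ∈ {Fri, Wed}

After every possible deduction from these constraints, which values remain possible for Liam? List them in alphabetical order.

Sat, Thu

Jack's domain is down to {Fri}, so Jack = Fri. Strike Fri from Liam, Ivy, Erin.
That leaves Grace = Tue.
Erin has just one choice, so Erin = Wed. Eliminate Wed elsewhere: Liam, Ivy.
Ivy must be Mon (only option left).
No further eliminations apply; Liam can still be any of Sat, Thu.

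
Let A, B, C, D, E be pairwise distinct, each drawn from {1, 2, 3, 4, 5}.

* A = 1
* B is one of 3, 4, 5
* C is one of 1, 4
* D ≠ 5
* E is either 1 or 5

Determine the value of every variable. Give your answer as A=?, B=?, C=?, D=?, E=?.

A's domain is down to {1}, so A = 1. Remove 1 from C, D, E.
C must be 4 (only option left). So B, D can't be 4.
That leaves E = 5. Strike 5 from B.
That leaves B = 3. Strike 3 from D.
D must be 2 (only option left).

A=1, B=3, C=4, D=2, E=5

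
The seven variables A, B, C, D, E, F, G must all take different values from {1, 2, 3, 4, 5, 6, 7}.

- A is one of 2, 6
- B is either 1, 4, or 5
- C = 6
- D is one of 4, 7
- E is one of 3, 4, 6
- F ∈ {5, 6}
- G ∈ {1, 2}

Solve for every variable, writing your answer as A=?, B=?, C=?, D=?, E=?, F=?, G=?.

C has just one choice, so C = 6. Strike 6 from A, E, F.
F's domain is down to {5}, so F = 5. Eliminate 5 elsewhere: B.
That leaves A = 2. Strike 2 from G.
That leaves G = 1. Eliminate 1 elsewhere: B.
B has just one choice, so B = 4. Remove 4 from D, E.
That leaves D = 7.
E must be 3 (only option left).

A=2, B=4, C=6, D=7, E=3, F=5, G=1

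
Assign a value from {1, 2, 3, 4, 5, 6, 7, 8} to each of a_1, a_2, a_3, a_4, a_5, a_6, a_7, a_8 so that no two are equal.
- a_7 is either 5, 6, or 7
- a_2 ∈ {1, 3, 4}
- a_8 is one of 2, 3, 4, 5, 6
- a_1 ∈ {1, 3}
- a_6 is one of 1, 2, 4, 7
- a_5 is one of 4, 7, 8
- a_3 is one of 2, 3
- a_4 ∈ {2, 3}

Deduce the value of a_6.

The 8 variables together cover exactly {1, 2, 3, 4, 5, 6, 7, 8} — 8 values for 8 variables — and 8 appears only in a_5's list, so a_5 = 8.
a_3 and a_4 share exactly the 2 values {2, 3}; by pigeonhole those values go to them, so strike 2, 3 from a_1, a_2, a_6, a_8.
a_1 must be 1 (only option left). Strike 1 from a_2, a_6.
a_2 has just one choice, so a_2 = 4. Strike 4 from a_6, a_8.
So a_6 = 7.

7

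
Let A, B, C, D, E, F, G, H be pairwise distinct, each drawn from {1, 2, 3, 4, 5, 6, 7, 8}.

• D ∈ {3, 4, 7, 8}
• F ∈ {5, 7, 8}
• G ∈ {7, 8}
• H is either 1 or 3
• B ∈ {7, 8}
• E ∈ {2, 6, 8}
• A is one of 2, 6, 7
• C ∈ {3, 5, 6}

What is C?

The 8 variables draw from only 8 values {1, 2, 3, 4, 5, 6, 7, 8}, so each is used; only H can be 1, hence H = 1.
The 7 still-open variables draw from only 7 values {2, 3, 4, 5, 6, 7, 8}, so each is used; only D can be 4, hence D = 4.
The 6 still-open variables together cover exactly {2, 3, 5, 6, 7, 8} — 6 values for 6 variables — and 3 appears only in C's list, so C = 3.

3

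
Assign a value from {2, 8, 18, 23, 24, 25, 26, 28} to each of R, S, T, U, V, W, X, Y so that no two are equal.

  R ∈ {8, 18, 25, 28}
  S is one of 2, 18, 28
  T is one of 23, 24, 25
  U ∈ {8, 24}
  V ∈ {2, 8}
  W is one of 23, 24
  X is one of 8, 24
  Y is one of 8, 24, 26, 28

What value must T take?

The 8 variables together cover exactly {2, 8, 18, 23, 24, 25, 26, 28} — 8 values for 8 variables — and 26 appears only in Y's list, so Y = 26.
The 2 variables U and X are confined to {8, 24}, which locks those values in; drop them from R, T, V, W.
V's domain is down to {2}, so V = 2. Strike 2 from S.
W has just one choice, so W = 23. So T can't be 23.
So T = 25.

25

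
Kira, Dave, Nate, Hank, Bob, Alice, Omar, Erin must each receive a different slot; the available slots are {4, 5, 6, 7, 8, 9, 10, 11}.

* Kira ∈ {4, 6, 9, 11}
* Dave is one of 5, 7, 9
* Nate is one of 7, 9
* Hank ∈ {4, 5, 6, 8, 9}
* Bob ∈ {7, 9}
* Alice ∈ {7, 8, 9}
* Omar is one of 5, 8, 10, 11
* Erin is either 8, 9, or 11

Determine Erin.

The 8 variables together cover exactly {4, 5, 6, 7, 8, 9, 10, 11} — 8 values for 8 variables — and 10 appears only in Omar's list, so Omar = 10.
The 2 variables Nate and Bob are confined to {7, 9}, which locks those values in; drop them from Kira, Dave, Hank, Alice, Erin.
Dave has just one choice, so Dave = 5. Remove 5 from Hank.
That leaves Alice = 8. Strike 8 from Hank, Erin.
So Erin = 11.

11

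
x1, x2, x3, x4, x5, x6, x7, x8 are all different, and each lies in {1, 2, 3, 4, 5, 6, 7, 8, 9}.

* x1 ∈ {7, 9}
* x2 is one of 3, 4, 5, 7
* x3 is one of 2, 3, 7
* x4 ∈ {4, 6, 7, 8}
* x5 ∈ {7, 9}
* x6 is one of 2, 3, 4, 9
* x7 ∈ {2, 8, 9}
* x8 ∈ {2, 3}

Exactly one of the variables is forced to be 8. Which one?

x7

The 8 variables together cover exactly {2, 3, 4, 5, 6, 7, 8, 9} — 8 values for 8 variables — and 5 appears only in x2's list, so x2 = 5.
The 7 still-open variables together cover exactly {2, 3, 4, 6, 7, 8, 9} — 7 values for 7 variables — and 6 appears only in x4's list, so x4 = 6.
The 6 still-open variables together cover exactly {2, 3, 4, 7, 8, 9} — 6 values for 6 variables — and 4 appears only in x6's list, so x6 = 4.
The 5 still-open variables draw from only 5 values {2, 3, 7, 8, 9}, so each is used; only x7 can be 8, hence x7 = 8.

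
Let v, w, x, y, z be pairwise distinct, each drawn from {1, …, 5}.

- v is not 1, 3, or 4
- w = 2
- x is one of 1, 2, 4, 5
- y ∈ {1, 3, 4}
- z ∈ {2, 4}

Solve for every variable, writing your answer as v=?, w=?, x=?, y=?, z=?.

w must be 2 (only option left). Remove 2 from v, x, z.
That leaves z = 4. Remove 4 from x, y.
v's domain is down to {5}, so v = 5. Strike 5 from x.
That leaves x = 1. Strike 1 from y.
y has just one choice, so y = 3.

v=5, w=2, x=1, y=3, z=4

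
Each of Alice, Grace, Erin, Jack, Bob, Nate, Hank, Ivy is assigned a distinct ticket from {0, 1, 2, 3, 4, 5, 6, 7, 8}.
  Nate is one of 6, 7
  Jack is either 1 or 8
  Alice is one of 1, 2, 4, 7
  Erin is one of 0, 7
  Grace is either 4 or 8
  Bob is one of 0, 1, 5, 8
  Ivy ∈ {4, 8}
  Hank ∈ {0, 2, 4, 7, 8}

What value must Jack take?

The 8 variables draw from only 8 values {0, 1, 2, 4, 5, 6, 7, 8}, so each is used; only Bob can be 5, hence Bob = 5.
Among the 7 still-open variables, 6 fits only Nate (and all 7 values in {0, 1, 2, 4, 6, 7, 8} must be used), so Nate = 6.
The 2 variables Grace and Ivy are confined to {4, 8}, which locks those values in; drop them from Alice, Jack, Hank.
So Jack = 1.

1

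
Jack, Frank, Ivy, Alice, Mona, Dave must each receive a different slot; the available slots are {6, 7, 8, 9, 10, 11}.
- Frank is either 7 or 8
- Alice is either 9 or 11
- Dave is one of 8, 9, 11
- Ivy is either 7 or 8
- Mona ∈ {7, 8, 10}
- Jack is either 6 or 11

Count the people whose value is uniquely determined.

2

The 6 variables together cover exactly {6, 7, 8, 9, 10, 11} — 6 values for 6 variables — and 6 appears only in Jack's list, so Jack = 6.
The 5 still-open variables draw from only 5 values {7, 8, 9, 10, 11}, so each is used; only Mona can be 10, hence Mona = 10.
The 2 variables Frank and Ivy are confined to {7, 8}, which locks those values in; drop them from Dave.
Determined: Jack=6, Mona=10. The other people each still have more than one consistent value. That makes 2.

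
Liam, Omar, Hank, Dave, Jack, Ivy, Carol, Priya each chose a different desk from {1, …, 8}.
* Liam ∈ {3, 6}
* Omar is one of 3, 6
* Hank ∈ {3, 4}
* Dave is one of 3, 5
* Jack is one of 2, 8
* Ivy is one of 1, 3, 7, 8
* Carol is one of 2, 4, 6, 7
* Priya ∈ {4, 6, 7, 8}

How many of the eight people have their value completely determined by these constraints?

The 8 variables together cover exactly {1, 2, 3, 4, 5, 6, 7, 8} — 8 values for 8 variables — and 1 appears only in Ivy's list, so Ivy = 1.
The 7 still-open variables draw from only 7 values {2, 3, 4, 5, 6, 7, 8}, so each is used; only Dave can be 5, hence Dave = 5.
Liam and Omar share exactly the 2 values {3, 6}; by pigeonhole those values go to them, so strike 3, 6 from Hank, Carol, Priya.
Hank's domain is down to {4}, so Hank = 4. Remove 4 from Carol, Priya.
Determined: Hank=4, Dave=5, Ivy=1. The other people each still have more than one consistent value. That makes 3.

3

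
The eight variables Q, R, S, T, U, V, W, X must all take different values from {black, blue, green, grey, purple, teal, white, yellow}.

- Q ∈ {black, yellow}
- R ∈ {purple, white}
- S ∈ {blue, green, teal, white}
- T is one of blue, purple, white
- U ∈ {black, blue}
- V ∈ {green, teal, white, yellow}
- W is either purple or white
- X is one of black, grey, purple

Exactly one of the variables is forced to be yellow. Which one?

The 8 variables together cover exactly {black, blue, green, grey, purple, teal, white, yellow} — 8 values for 8 variables — and grey appears only in X's list, so X = grey.
R and W share exactly the 2 values {purple, white}; by pigeonhole those values go to them, so strike purple, white from S, T, V.
T must be blue (only option left). So S, U can't be blue.
U has just one choice, so U = black. Remove black from Q.
So yellow goes to Q.

Q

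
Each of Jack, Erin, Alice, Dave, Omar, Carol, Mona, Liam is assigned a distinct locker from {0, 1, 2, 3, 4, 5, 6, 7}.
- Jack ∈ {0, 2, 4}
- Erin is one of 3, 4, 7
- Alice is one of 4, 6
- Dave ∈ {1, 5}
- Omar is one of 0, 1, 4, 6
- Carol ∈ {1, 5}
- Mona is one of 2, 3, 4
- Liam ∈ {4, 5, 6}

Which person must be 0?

Among the 8 variables, 7 fits only Erin (and all 8 values in {0, 1, 2, 3, 4, 5, 6, 7} must be used), so Erin = 7.
Among the 7 still-open variables, 3 fits only Mona (and all 7 values in {0, 1, 2, 3, 4, 5, 6} must be used), so Mona = 3.
Among the 6 still-open variables, 2 fits only Jack (and all 6 values in {0, 1, 2, 4, 5, 6} must be used), so Jack = 2.
Among the 5 still-open variables, 0 fits only Omar (and all 5 values in {0, 1, 4, 5, 6} must be used), so Omar = 0.

Omar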